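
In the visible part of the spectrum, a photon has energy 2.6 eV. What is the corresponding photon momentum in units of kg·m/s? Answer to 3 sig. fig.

1.39e-27 kg·m/s

Convert to SI: E = 2.6 eV = 4.1657e-19 J.
Since p = E/c for a photon, p = 1.390e-27 kg·m/s.
So p ≈ 1.39e-27 kg·m/s.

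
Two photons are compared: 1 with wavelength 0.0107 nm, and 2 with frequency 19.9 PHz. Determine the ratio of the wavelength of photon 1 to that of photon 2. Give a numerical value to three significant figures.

7.10 × 10^-4

λ_1 = 1.070 × 10^-11 m (from wavelength = 0.0107 nm, via λ given directly).
λ_2 = 1.506 × 10^-8 m (from frequency = 19.9 PHz, via λ = c/f).
Ratio = 1.070 × 10^-11 / 1.506 × 10^-8 = 7.10 × 10^-4.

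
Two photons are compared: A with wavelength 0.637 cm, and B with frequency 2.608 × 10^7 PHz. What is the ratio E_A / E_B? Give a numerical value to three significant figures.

E_A = 3.118 × 10^-23 J (from wavelength = 0.637 cm, via E = hc/λ).
E_B = 1.728 × 10^-11 J (from frequency = 2.608 × 10^7 PHz, via E = hf).
Ratio = 3.118 × 10^-23 / 1.728 × 10^-11 = 1.80 × 10^-12.

1.80 × 10^-12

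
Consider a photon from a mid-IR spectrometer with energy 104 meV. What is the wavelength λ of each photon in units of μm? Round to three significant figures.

11.9 μm

Take h = 6.62607015 × 10^-34 J·s, c = 2.99792458 × 10^8 m/s, 1 eV = 1.602176634 × 10^-19 J.
Convert to SI: E = 104 meV = 1.6663 × 10^-20 J.
Since λ = hc/E for a photon, λ = 1.192 × 10^-5 m.
Converting to μm: λ = 11.92 μm ≈ 11.9 μm.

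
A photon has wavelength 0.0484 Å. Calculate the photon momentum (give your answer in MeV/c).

0.256 MeV/c

Use h = 6.62607015 × 10^-34 J·s, c = 2.99792458 × 10^8 m/s, 1 eV = 1.602176634 × 10^-19 J.
In SI units: λ = 0.0484 Å = 4.84 × 10^-12 m.
Since p = h/λ for a photon, p = 1.369 × 10^-22 kg·m/s.
Converting to MeV/c: p = 0.2562 MeV/c ≈ 0.256 MeV/c.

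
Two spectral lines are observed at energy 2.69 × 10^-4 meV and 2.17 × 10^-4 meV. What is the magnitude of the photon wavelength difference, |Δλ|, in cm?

110 cm

Using λ = hc/E: λ₁ = 4.609 m, λ₂ = 5.714 m.
|Δλ| = |4.609 − 5.714| = 1.10 m = 110 cm.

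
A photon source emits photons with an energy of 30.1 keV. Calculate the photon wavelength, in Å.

0.412 Å

Take h = 6.62607015e-34 J·s, c = 2.99792458e8 m/s, 1 eV = 1.602176634e-19 J.
Convert to SI: E = 30.1 keV = 4.8226e-15 J.
Since λ = hc/E for a photon, λ = 4.119e-11 m.
Converting to Å: λ = 0.4119 Å ≈ 0.412 Å.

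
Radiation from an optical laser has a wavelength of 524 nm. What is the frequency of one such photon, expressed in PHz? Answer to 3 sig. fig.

0.572 PHz

Take c = 2.99792458 × 10^8 m/s.
In SI units: λ = 524 nm = 5.24 × 10^-7 m.
Since f = c/λ for a photon, f = 5.721 × 10^14 Hz.
Converting to PHz: f = 0.5721 PHz ≈ 0.572 PHz.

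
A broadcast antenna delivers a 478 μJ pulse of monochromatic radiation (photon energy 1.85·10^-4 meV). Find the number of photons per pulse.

1.61·10^22 photons

Per-photon energy: E = 2.964·10^-26 J (from energy = 1.85·10^-4 meV).
N = E_total / E_photon = 4.78·10^-4 J / 2.964·10^-26 J = 1.61·10^22.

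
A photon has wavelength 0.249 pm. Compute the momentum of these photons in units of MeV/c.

Take h = 6.62607015 × 10^-34 J·s, c = 2.99792458 × 10^8 m/s, 1 eV = 1.602176634 × 10^-19 J.
In SI units: λ = 0.249 pm = 2.49 × 10^-13 m.
Apply p = h/λ: p = 2.661 × 10^-21 kg·m/s.
Converting to MeV/c: p = 4.979 MeV/c ≈ 4.98 MeV/c.

4.98 MeV/c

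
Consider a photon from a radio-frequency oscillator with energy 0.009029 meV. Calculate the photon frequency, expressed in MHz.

2180 MHz

Convert to SI: E = 0.009029 meV = 1.4466 × 10^-24 J.
Apply f = E/h: f = 2.183 × 10^9 Hz.
Converting to MHz: f = 2183 MHz ≈ 2180 MHz.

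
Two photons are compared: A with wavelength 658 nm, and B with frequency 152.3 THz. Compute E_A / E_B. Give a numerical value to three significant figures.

E_A = 3.019e-19 J (from wavelength = 658 nm, via E = hc/λ).
E_B = 1.009e-19 J (from frequency = 152.3 THz, via E = hf).
Ratio = 3.019e-19 / 1.009e-19 = 2.99.

2.99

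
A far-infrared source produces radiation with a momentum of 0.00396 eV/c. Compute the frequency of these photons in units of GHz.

First convert: p = 0.00396 eV/c = 2.1163 × 10^-30 kg·m/s.
Since f = pc/h for a photon, f = 9.575 × 10^11 Hz.
Converting to GHz: f = 957.5 GHz ≈ 958 GHz.

958 GHz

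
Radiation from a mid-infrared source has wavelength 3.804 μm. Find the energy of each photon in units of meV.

Use h = 6.62607015·10^-34 J·s, c = 2.99792458·10^8 m/s, 1 eV = 1.602176634·10^-19 J.
In SI units: λ = 3.804 μm = 3.804·10^-6 m.
The photon relation is E = hc/λ, giving E = 5.222·10^-20 J.
Converting to meV: E = 325.9 meV ≈ 326 meV.

326 meV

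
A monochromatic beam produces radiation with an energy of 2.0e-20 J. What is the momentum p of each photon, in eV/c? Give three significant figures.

Since p = E/c for a photon, p = 6.671e-29 kg·m/s.
Converting to eV/c: p = 0.1248 eV/c ≈ 0.125 eV/c.

0.125 eV/c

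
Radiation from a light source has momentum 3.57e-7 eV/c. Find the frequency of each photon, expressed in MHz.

86.3 MHz

Use h = 6.62607015e-34 J·s, c = 2.99792458e8 m/s, 1 eV = 1.602176634e-19 J.
First convert: p = 3.57e-7 eV/c = 1.9079e-34 kg·m/s.
For a photon f = pc/h, so f = 8.632e7 Hz.
Converting to MHz: f = 86.32 MHz ≈ 86.3 MHz.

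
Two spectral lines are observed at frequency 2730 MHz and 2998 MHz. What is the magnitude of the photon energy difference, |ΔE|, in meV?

Using E = hf: E₁ = 1.8089e-24 J, E₂ = 1.9865e-24 J.
|ΔE| = |1.8089e-24 − 1.9865e-24| = 1.78e-25 J = 1.11e-3 meV.

1.11e-3 meV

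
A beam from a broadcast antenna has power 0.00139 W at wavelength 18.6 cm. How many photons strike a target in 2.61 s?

3.40e21 photons

Total energy: E_total = P·t = 0.00139 × 2.61 = 0.003628 J.
Per-photon energy: E = 1.068e-24 J.
N = E_total / E_photon = 3.40e21.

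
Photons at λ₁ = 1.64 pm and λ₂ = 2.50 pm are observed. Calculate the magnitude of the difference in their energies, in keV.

260 keV

Using E = hc/λ: E₁ = 1.211e-13 J, E₂ = 7.946e-14 J.
|ΔE| = |1.211e-13 − 7.946e-14| = 4.17e-14 J = 260 keV.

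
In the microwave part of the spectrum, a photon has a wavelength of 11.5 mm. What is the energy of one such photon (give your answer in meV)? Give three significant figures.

0.108 meV

(h = 6.62607015·10^-34 J·s, c = 2.99792458·10^8 m/s, 1 eV = 1.602176634·10^-19 J.)
Convert to SI: λ = 11.5 mm = 0.0115 m.
The photon relation is E = hc/λ, giving E = 1.727·10^-23 J.
Converting to meV: E = 0.1078 meV ≈ 0.108 meV.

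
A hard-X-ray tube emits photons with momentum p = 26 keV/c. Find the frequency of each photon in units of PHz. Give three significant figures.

6290 PHz

Convert to SI: p = 26 keV/c = 1.3895 × 10^-23 kg·m/s.
The photon relation is f = pc/h, giving f = 6.287 × 10^18 Hz.
Converting to PHz: f = 6287 PHz ≈ 6290 PHz.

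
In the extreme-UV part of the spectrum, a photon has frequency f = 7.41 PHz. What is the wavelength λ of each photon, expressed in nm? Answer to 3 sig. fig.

(c = 2.99792458 × 10^8 m/s.)
In SI units: f = 7.41 PHz = 7.41 × 10^15 Hz.
Apply λ = c/f: λ = 4.046 × 10^-8 m.
Converting to nm: λ = 40.46 nm ≈ 40.5 nm.

40.5 nm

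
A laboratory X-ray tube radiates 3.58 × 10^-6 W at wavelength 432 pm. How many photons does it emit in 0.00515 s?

4.01 × 10^7 photons

Total energy: E_total = P·t = 3.58 × 10^-6 × 0.00515 = 1.844 × 10^-8 J.
Per-photon energy: E = 4.598 × 10^-16 J.
N = E_total / E_photon = 4.01 × 10^7.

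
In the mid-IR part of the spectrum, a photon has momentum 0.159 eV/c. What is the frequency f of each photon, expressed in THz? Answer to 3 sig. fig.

(h = 6.62607015 × 10^-34 J·s, c = 2.99792458 × 10^8 m/s, 1 eV = 1.602176634 × 10^-19 J.)
First convert: p = 0.159 eV/c = 8.4974 × 10^-29 kg·m/s.
For a photon f = pc/h, so f = 3.845 × 10^13 Hz.
Converting to THz: f = 38.45 THz ≈ 38.4 THz.

38.4 THz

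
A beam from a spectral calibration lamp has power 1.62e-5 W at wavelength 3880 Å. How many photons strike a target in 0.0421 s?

Total energy: E_total = P·t = 1.62e-5 × 0.0421 = 6.820e-7 J.
Per-photon energy: E = 5.120e-19 J.
N = E_total / E_photon = 1.33e12.

1.33e12 photons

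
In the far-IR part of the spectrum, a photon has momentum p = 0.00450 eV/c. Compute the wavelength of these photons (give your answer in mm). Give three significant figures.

0.276 mm

In SI units: p = 0.00450 eV/c = 2.4049e-30 kg·m/s.
Apply λ = h/p: λ = 2.755e-4 m.
Converting to mm: λ = 0.2755 mm ≈ 0.276 mm.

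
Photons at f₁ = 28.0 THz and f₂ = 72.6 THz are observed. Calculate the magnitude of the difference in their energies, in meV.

Using E = hf: E₁ = 1.855 × 10^-20 J, E₂ = 4.811 × 10^-20 J.
|ΔE| = |1.855 × 10^-20 − 4.811 × 10^-20| = 2.96 × 10^-20 J = 184 meV.

184 meV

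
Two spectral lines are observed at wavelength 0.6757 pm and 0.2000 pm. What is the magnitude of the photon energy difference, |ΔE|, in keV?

Using E = hc/λ: E₁ = 2.9398·10^-13 J, E₂ = 9.9322·10^-13 J.
|ΔE| = |2.9398·10^-13 − 9.9322·10^-13| = 6.99·10^-13 J = 4360 keV.

4360 keV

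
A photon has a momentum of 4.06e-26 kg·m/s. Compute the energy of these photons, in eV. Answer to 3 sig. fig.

76.0 eV

The photon relation is E = pc, giving E = 1.217e-17 J.
Converting to eV: E = 75.97 eV ≈ 76.0 eV.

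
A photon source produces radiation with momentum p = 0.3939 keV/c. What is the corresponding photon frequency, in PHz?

95.2 PHz

Take h = 6.62607015e-34 J·s, c = 2.99792458e8 m/s, 1 eV = 1.602176634e-19 J.
Convert to SI: p = 0.3939 keV/c = 2.1051e-25 kg·m/s.
Apply f = pc/h: f = 9.524e16 Hz.
Converting to PHz: f = 95.24 PHz ≈ 95.2 PHz.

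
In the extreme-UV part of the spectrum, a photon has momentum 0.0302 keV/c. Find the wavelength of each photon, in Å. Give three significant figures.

411 Å

First convert: p = 0.0302 keV/c = 1.6140e-26 kg·m/s.
Since λ = h/p for a photon, λ = 4.105e-8 m.
Converting to Å: λ = 410.5 Å ≈ 411 Å.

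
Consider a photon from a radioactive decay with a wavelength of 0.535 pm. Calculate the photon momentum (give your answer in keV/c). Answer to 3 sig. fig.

(h = 6.62607015 × 10^-34 J·s, c = 2.99792458 × 10^8 m/s, 1 eV = 1.602176634 × 10^-19 J.)
Convert to SI: λ = 0.535 pm = 5.35 × 10^-13 m.
Since p = h/λ for a photon, p = 1.239 × 10^-21 kg·m/s.
Converting to keV/c: p = 2317 keV/c ≈ 2320 keV/c.

2320 keV/c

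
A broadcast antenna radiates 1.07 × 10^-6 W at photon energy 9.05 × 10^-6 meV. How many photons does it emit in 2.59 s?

1.91 × 10^21 photons

Total energy: E_total = P·t = 1.07 × 10^-6 × 2.59 = 2.771 × 10^-6 J.
Per-photon energy: E = 1.450 × 10^-27 J.
N = E_total / E_photon = 1.91 × 10^21.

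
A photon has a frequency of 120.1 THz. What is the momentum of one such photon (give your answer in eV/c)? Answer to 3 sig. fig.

0.497 eV/c

Convert to SI: f = 120.1 THz = 1.201 × 10^14 Hz.
The photon relation is p = hf/c, giving p = 2.654 × 10^-28 kg·m/s.
Converting to eV/c: p = 0.4967 eV/c ≈ 0.497 eV/c.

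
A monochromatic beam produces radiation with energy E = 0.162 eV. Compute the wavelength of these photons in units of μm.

Convert to SI: E = 0.162 eV = 2.5955e-20 J.
Apply λ = hc/E: λ = 7.653e-6 m.
Converting to μm: λ = 7.653 μm ≈ 7.65 μm.

7.65 μm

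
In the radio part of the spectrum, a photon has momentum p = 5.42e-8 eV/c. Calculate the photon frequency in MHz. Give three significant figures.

13.1 MHz

Take h = 6.62607015e-34 J·s, c = 2.99792458e8 m/s, 1 eV = 1.602176634e-19 J.
In SI units: p = 5.42e-8 eV/c = 2.8966e-35 kg·m/s.
Since f = pc/h for a photon, f = 1.311e7 Hz.
Converting to MHz: f = 13.11 MHz ≈ 13.1 MHz.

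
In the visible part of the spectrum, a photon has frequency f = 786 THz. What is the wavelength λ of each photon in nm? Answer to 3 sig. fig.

381 nm

Take c = 2.99792458e8 m/s.
First convert: f = 786 THz = 7.86e14 Hz.
For a photon λ = c/f, so λ = 3.814e-7 m.
Converting to nm: λ = 381.4 nm ≈ 381 nm.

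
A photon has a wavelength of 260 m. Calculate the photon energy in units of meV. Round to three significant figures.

The photon relation is E = hc/λ, giving E = 7.640e-28 J.
Converting to meV: E = 4.769e-6 meV ≈ 4.77e-6 meV.

4.77e-6 meV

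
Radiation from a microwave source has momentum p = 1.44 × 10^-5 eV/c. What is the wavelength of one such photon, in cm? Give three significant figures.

8.61 cm

In SI units: p = 1.44 × 10^-5 eV/c = 7.6958 × 10^-33 kg·m/s.
For a photon λ = h/p, so λ = 0.08610 m.
Converting to cm: λ = 8.610 cm ≈ 8.61 cm.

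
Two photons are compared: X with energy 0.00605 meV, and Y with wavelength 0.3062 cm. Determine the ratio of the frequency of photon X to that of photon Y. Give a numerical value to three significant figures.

0.0149

f_X = 1.463e9 Hz (from energy = 0.00605 meV, via f = E/h).
f_Y = 9.791e10 Hz (from wavelength = 0.3062 cm, via f = c/λ).
Ratio = 1.463e9 / 9.791e10 = 0.0149.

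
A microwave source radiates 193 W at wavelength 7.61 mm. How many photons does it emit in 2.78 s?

Total energy: E_total = P·t = 193 × 2.78 = 536.5 J.
Per-photon energy: E = 2.610 × 10^-23 J.
N = E_total / E_photon = 2.06 × 10^25.

2.06 × 10^25 photons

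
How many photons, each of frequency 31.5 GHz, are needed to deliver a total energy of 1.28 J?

Per-photon energy: E = 2.087 × 10^-23 J (from frequency = 31.5 GHz).
N = E_total / E_photon = 1.28 J / 2.087 × 10^-23 J = 6.13 × 10^22.

6.13 × 10^22 photons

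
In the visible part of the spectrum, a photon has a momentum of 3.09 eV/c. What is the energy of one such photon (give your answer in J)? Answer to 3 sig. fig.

Convert to SI: p = 3.09 eV/c = 1.6514 × 10^-27 kg·m/s.
The photon relation is E = pc, giving E = 4.951 × 10^-19 J.
So E ≈ 4.95 × 10^-19 J.

4.95 × 10^-19 J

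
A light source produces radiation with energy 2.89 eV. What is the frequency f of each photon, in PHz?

Use h = 6.62607015e-34 J·s, 1 eV = 1.602176634e-19 J.
First convert: E = 2.89 eV = 4.6303e-19 J.
Since f = E/h for a photon, f = 6.988e14 Hz.
Converting to PHz: f = 0.6988 PHz ≈ 0.699 PHz.

0.699 PHz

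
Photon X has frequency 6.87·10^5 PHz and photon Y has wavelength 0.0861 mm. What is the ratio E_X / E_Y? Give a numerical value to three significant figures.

1.97·10^8

E_X = 4.552·10^-13 J (from frequency = 6.87·10^5 PHz, via E = hf).
E_Y = 2.307·10^-21 J (from wavelength = 0.0861 mm, via E = hc/λ).
Ratio = 4.552·10^-13 / 2.307·10^-21 = 1.97·10^8.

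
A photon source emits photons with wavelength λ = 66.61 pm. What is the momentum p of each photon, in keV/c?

18.6 keV/c

In SI units: λ = 66.61 pm = 6.661e-11 m.
For a photon p = h/λ, so p = 9.948e-24 kg·m/s.
Converting to keV/c: p = 18.61 keV/c ≈ 18.6 keV/c.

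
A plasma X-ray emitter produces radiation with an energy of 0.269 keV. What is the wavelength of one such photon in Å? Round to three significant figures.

Use h = 6.62607015e-34 J·s, c = 2.99792458e8 m/s, 1 eV = 1.602176634e-19 J.
In SI units: E = 0.269 keV = 4.3099e-17 J.
Since λ = hc/E for a photon, λ = 4.609e-9 m.
Converting to Å: λ = 46.09 Å ≈ 46.1 Å.

46.1 Å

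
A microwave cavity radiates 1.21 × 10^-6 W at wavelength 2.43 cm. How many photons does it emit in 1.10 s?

1.63 × 10^17 photons

Total energy: E_total = P·t = 1.21 × 10^-6 × 1.10 = 1.331 × 10^-6 J.
Per-photon energy: E = 8.175 × 10^-24 J.
N = E_total / E_photon = 1.63 × 10^17.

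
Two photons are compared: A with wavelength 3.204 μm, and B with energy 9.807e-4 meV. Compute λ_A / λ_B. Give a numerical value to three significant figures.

2.53e-6

λ_A = 3.204e-6 m (from wavelength = 3.204 μm, via λ given directly).
λ_B = 1.264 m (from energy = 9.807e-4 meV, via λ = hc/E).
Ratio = 3.204e-6 / 1.264 = 2.53e-6.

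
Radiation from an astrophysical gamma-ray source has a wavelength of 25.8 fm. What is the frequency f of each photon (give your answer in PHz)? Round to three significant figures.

1.16·10^7 PHz

Convert to SI: λ = 25.8 fm = 2.58·10^-14 m.
Apply f = c/λ: f = 1.162·10^22 Hz.
Converting to PHz: f = 1.162·10^7 PHz ≈ 1.16·10^7 PHz.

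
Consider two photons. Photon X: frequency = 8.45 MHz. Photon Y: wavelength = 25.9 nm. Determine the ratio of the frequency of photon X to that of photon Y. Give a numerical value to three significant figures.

f_X = 8.450·10^6 Hz (from frequency = 8.45 MHz, via f given directly).
f_Y = 1.157·10^16 Hz (from wavelength = 25.9 nm, via f = c/λ).
Ratio = 8.450·10^6 / 1.157·10^16 = 7.30·10^-10.

7.30·10^-10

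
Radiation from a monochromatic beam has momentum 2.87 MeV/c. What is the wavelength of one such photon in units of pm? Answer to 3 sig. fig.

Take h = 6.62607015 × 10^-34 J·s, c = 2.99792458 × 10^8 m/s, 1 eV = 1.602176634 × 10^-19 J.
In SI units: p = 2.87 MeV/c = 1.5338 × 10^-21 kg·m/s.
For a photon λ = h/p, so λ = 4.320 × 10^-13 m.
Converting to pm: λ = 0.4320 pm ≈ 0.432 pm.

0.432 pm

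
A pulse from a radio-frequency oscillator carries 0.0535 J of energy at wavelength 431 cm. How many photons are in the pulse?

Per-photon energy: E = 4.609 × 10^-26 J (from wavelength = 431 cm).
N = E_total / E_photon = 0.0535 J / 4.609 × 10^-26 J = 1.16 × 10^24.

1.16 × 10^24 photons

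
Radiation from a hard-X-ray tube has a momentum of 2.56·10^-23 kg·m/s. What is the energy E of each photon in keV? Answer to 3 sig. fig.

47.9 keV

Use c = 2.99792458·10^8 m/s, 1 eV = 1.602176634·10^-19 J.
Since E = pc for a photon, E = 7.675·10^-15 J.
Converting to keV: E = 47.90 keV ≈ 47.9 keV.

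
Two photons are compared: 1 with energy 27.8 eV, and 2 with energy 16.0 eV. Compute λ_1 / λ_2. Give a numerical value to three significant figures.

λ_1 = 4.460e-8 m (from energy = 27.8 eV, via λ = hc/E).
λ_2 = 7.749e-8 m (from energy = 16.0 eV, via λ = hc/E).
Ratio = 4.460e-8 / 7.749e-8 = 0.576.

0.576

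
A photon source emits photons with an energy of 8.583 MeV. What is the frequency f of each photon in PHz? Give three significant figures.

Take h = 6.62607015e-34 J·s, 1 eV = 1.602176634e-19 J.
First convert: E = 8.583 MeV = 1.3751e-12 J.
The photon relation is f = E/h, giving f = 2.075e21 Hz.
Converting to PHz: f = 2.075e6 PHz ≈ 2.08e6 PHz.

2.08e6 PHz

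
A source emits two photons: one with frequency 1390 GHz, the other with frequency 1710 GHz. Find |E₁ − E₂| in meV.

1.32 meV

Using E = hf: E₁ = 9.210 × 10^-22 J, E₂ = 1.133 × 10^-21 J.
|ΔE| = |9.210 × 10^-22 − 1.133 × 10^-21| = 2.12 × 10^-22 J = 1.32 meV.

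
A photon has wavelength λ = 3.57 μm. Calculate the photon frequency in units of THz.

Use c = 2.99792458e8 m/s.
In SI units: λ = 3.57 μm = 3.57e-6 m.
Apply f = c/λ: f = 8.398e13 Hz.
Converting to THz: f = 83.98 THz ≈ 84.0 THz.

84.0 THz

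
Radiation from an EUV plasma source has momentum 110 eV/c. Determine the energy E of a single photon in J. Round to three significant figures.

1.76·10^-17 J

In SI units: p = 110 eV/c = 5.8787·10^-26 kg·m/s.
For a photon E = pc, so E = 1.762·10^-17 J.
So E ≈ 1.76·10^-17 J.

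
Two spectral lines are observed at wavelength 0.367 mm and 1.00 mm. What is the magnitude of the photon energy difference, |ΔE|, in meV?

2.14 meV

Using E = hc/λ: E₁ = 5.413e-22 J, E₂ = 1.986e-22 J.
|ΔE| = |5.413e-22 − 1.986e-22| = 3.43e-22 J = 2.14 meV.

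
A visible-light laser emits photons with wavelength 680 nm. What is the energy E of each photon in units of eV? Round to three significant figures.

(h = 6.62607015·10^-34 J·s, c = 2.99792458·10^8 m/s, 1 eV = 1.602176634·10^-19 J.)
In SI units: λ = 680 nm = 6.8·10^-7 m.
Since E = hc/λ for a photon, E = 2.921·10^-19 J.
Converting to eV: E = 1.823 eV ≈ 1.82 eV.

1.82 eV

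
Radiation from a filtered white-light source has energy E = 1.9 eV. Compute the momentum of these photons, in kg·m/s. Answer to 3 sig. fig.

In SI units: E = 1.9 eV = 3.0441 × 10^-19 J.
Since p = E/c for a photon, p = 1.015 × 10^-27 kg·m/s.
So p ≈ 1.02 × 10^-27 kg·m/s.

1.02 × 10^-27 kg·m/s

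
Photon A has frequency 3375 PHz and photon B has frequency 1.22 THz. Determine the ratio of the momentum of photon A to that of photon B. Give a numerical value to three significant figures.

2.77 × 10^6

p_A = 7.459 × 10^-24 kg·m/s (from frequency = 3375 PHz, via p = hf/c).
p_B = 2.696 × 10^-30 kg·m/s (from frequency = 1.22 THz, via p = hf/c).
Ratio = 7.459 × 10^-24 / 2.696 × 10^-30 = 2.77 × 10^6.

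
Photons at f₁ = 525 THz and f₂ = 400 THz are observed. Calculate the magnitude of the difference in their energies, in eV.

Using E = hf: E₁ = 3.479e-19 J, E₂ = 2.650e-19 J.
|ΔE| = |3.479e-19 − 2.650e-19| = 8.28e-20 J = 0.517 eV.

0.517 eV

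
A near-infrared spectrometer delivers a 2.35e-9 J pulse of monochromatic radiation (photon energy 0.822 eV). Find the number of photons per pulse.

1.78e10 photons

Per-photon energy: E = 1.317e-19 J (from energy = 0.822 eV).
N = E_total / E_photon = 2.35e-9 J / 1.317e-19 J = 1.78e10.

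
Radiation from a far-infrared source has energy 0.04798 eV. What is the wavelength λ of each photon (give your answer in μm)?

Convert to SI: E = 0.04798 eV = 7.6872 × 10^-21 J.
Apply λ = hc/E: λ = 2.584 × 10^-5 m.
Converting to μm: λ = 25.84 μm ≈ 25.8 μm.

25.8 μm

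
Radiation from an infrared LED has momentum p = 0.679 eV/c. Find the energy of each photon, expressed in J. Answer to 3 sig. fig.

First convert: p = 0.679 eV/c = 3.6288 × 10^-28 kg·m/s.
Apply E = pc: E = 1.088 × 10^-19 J.
So E ≈ 1.09 × 10^-19 J.

1.09 × 10^-19 J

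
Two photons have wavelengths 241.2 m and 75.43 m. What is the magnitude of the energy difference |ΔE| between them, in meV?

1.13·10^-5 meV

Using E = hc/λ: E₁ = 8.2357·10^-28 J, E₂ = 2.6335·10^-27 J.
|ΔE| = |8.2357·10^-28 − 2.6335·10^-27| = 1.81·10^-27 J = 1.13·10^-5 meV.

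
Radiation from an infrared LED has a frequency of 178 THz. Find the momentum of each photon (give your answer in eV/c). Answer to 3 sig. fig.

0.736 eV/c

First convert: f = 178 THz = 1.78e14 Hz.
Apply p = hf/c: p = 3.934e-28 kg·m/s.
Converting to eV/c: p = 0.7361 eV/c ≈ 0.736 eV/c.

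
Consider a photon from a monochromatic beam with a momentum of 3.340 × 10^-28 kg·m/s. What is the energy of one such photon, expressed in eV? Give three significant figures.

Apply E = pc: E = 1.001 × 10^-19 J.
Converting to eV: E = 0.6250 eV ≈ 0.625 eV.

0.625 eV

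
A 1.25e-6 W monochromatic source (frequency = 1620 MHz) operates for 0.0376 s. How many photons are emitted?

4.38e16 photons

Total energy: E_total = P·t = 1.25e-6 × 0.0376 = 4.700e-8 J.
Per-photon energy: E = 1.073e-24 J.
N = E_total / E_photon = 4.38e16.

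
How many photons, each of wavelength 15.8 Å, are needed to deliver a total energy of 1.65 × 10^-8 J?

Per-photon energy: E = 1.257 × 10^-16 J (from wavelength = 15.8 Å).
N = E_total / E_photon = 1.65 × 10^-8 J / 1.257 × 10^-16 J = 1.31 × 10^8.

1.31 × 10^8 photons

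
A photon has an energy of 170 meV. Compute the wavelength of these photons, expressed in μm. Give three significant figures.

Convert to SI: E = 170 meV = 2.7237e-20 J.
Apply λ = hc/E: λ = 7.293e-6 m.
Converting to μm: λ = 7.293 μm ≈ 7.29 μm.

7.29 μm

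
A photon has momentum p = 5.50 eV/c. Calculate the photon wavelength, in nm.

225 nm

First convert: p = 5.50 eV/c = 2.9394e-27 kg·m/s.
Since λ = h/p for a photon, λ = 2.254e-7 m.
Converting to nm: λ = 225.4 nm ≈ 225 nm.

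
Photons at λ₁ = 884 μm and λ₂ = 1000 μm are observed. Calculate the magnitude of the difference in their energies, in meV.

0.163 meV

Using E = hc/λ: E₁ = 2.247 × 10^-22 J, E₂ = 1.986 × 10^-22 J.
|ΔE| = |2.247 × 10^-22 − 1.986 × 10^-22| = 2.61 × 10^-23 J = 0.163 meV.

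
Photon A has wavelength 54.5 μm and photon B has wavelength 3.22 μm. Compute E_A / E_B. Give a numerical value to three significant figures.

E_A = 3.645·10^-21 J (from wavelength = 54.5 μm, via E = hc/λ).
E_B = 6.169·10^-20 J (from wavelength = 3.22 μm, via E = hc/λ).
Ratio = 3.645·10^-21 / 6.169·10^-20 = 0.0591.

0.0591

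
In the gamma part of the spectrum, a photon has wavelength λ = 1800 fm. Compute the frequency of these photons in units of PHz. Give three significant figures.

1.67 × 10^5 PHz

In SI units: λ = 1800 fm = 1.8 × 10^-12 m.
Since f = c/λ for a photon, f = 1.666 × 10^20 Hz.
Converting to PHz: f = 166600 PHz ≈ 1.67 × 10^5 PHz.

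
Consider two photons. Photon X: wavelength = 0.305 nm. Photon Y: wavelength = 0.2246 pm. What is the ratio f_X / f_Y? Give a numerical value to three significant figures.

7.36e-4

f_X = 9.829e17 Hz (from wavelength = 0.305 nm, via f = c/λ).
f_Y = 1.335e21 Hz (from wavelength = 0.2246 pm, via f = c/λ).
Ratio = 9.829e17 / 1.335e21 = 7.36e-4.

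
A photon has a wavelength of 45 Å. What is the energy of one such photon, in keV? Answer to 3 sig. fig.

0.276 keV

In SI units: λ = 45 Å = 4.5 × 10^-9 m.
Apply E = hc/λ: E = 4.414 × 10^-17 J.
Converting to keV: E = 0.2755 keV ≈ 0.276 keV.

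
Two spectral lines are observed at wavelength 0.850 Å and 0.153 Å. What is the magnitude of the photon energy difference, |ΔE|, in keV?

Using E = hc/λ: E₁ = 2.337 × 10^-15 J, E₂ = 1.298 × 10^-14 J.
|ΔE| = |2.337 × 10^-15 − 1.298 × 10^-14| = 1.06 × 10^-14 J = 66.4 keV.

66.4 keV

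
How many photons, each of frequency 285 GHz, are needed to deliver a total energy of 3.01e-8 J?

1.59e14 photons

Per-photon energy: E = 1.888e-22 J (from frequency = 285 GHz).
N = E_total / E_photon = 3.01e-8 J / 1.888e-22 J = 1.59e14.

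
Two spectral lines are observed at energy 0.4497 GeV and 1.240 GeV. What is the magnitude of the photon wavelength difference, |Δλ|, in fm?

Using λ = hc/E: λ₁ = 2.7570·10^-15 m, λ₂ = 9.9987·10^-16 m.
|Δλ| = |2.7570·10^-15 − 9.9987·10^-16| = 1.76·10^-15 m = 1.76 fm.

1.76 fm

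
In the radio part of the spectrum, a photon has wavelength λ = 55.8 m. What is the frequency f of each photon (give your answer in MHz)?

The photon relation is f = c/λ, giving f = 5.373 × 10^6 Hz.
Converting to MHz: f = 5.373 MHz ≈ 5.37 MHz.

5.37 MHz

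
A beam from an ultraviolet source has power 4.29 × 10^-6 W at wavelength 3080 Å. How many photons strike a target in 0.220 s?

Total energy: E_total = P·t = 4.29 × 10^-6 × 0.220 = 9.438 × 10^-7 J.
Per-photon energy: E = 6.449 × 10^-19 J.
N = E_total / E_photon = 1.46 × 10^12.

1.46 × 10^12 photons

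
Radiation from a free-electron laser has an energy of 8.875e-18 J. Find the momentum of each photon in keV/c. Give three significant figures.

For a photon p = E/c, so p = 2.960e-26 kg·m/s.
Converting to keV/c: p = 0.05539 keV/c ≈ 0.0554 keV/c.

0.0554 keV/c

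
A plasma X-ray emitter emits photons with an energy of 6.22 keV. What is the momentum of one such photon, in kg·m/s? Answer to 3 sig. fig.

Use c = 2.99792458 × 10^8 m/s, 1 eV = 1.602176634 × 10^-19 J.
Convert to SI: E = 6.22 keV = 9.9655 × 10^-16 J.
Since p = E/c for a photon, p = 3.324 × 10^-24 kg·m/s.
So p ≈ 3.32 × 10^-24 kg·m/s.

3.32 × 10^-24 kg·m/s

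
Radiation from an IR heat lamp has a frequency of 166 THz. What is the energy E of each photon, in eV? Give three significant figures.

0.687 eV

Take h = 6.62607015e-34 J·s, 1 eV = 1.602176634e-19 J.
First convert: f = 166 THz = 1.66e14 Hz.
Since E = hf for a photon, E = 1.100e-19 J.
Converting to eV: E = 0.6865 eV ≈ 0.687 eV.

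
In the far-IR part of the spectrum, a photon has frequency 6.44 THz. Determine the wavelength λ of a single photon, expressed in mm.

0.0466 mm

In SI units: f = 6.44 THz = 6.44 × 10^12 Hz.
The photon relation is λ = c/f, giving λ = 4.655 × 10^-5 m.
Converting to mm: λ = 0.04655 mm ≈ 0.0466 mm.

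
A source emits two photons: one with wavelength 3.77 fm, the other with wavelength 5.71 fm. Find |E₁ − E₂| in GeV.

Using E = hc/λ: E₁ = 5.269 × 10^-11 J, E₂ = 3.479 × 10^-11 J.
|ΔE| = |5.269 × 10^-11 − 3.479 × 10^-11| = 1.79 × 10^-11 J = 0.112 GeV.

0.112 GeV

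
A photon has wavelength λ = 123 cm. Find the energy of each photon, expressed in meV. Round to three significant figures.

Take h = 6.62607015·10^-34 J·s, c = 2.99792458·10^8 m/s, 1 eV = 1.602176634·10^-19 J.
First convert: λ = 123 cm = 1.23 m.
For a photon E = hc/λ, so E = 1.615·10^-25 J.
Converting to meV: E = 0.001008 meV ≈ 1.01·10^-3 meV.

1.01·10^-3 meV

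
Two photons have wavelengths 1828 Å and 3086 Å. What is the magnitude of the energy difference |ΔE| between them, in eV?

2.76 eV

Using E = hc/λ: E₁ = 1.0867 × 10^-18 J, E₂ = 6.4370 × 10^-19 J.
|ΔE| = |1.0867 × 10^-18 − 6.4370 × 10^-19| = 4.43 × 10^-19 J = 2.76 eV.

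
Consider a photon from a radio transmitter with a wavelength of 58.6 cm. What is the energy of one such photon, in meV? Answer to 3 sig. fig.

(h = 6.62607015 × 10^-34 J·s, c = 2.99792458 × 10^8 m/s, 1 eV = 1.602176634 × 10^-19 J.)
In SI units: λ = 58.6 cm = 0.586 m.
The photon relation is E = hc/λ, giving E = 3.390 × 10^-25 J.
Converting to meV: E = 0.002116 meV ≈ 2.12 × 10^-3 meV.

2.12 × 10^-3 meV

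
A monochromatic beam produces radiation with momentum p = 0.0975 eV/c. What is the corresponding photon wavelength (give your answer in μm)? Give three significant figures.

12.7 μm

Use h = 6.62607015e-34 J·s, c = 2.99792458e8 m/s, 1 eV = 1.602176634e-19 J.
First convert: p = 0.0975 eV/c = 5.2107e-29 kg·m/s.
For a photon λ = h/p, so λ = 1.272e-5 m.
Converting to μm: λ = 12.72 μm ≈ 12.7 μm.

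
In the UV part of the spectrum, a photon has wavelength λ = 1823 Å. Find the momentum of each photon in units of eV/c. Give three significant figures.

6.80 eV/c

Take h = 6.62607015 × 10^-34 J·s, c = 2.99792458 × 10^8 m/s, 1 eV = 1.602176634 × 10^-19 J.
First convert: λ = 1823 Å = 1.823 × 10^-7 m.
For a photon p = h/λ, so p = 3.635 × 10^-27 kg·m/s.
Converting to eV/c: p = 6.801 eV/c ≈ 6.80 eV/c.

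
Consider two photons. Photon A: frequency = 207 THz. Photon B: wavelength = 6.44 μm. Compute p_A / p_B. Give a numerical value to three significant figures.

4.45

p_A = 4.575e-28 kg·m/s (from frequency = 207 THz, via p = hf/c).
p_B = 1.029e-28 kg·m/s (from wavelength = 6.44 μm, via p = h/λ).
Ratio = 4.575e-28 / 1.029e-28 = 4.45.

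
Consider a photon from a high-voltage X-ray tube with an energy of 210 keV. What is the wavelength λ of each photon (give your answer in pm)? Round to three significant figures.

First convert: E = 210 keV = 3.3646·10^-14 J.
For a photon λ = hc/E, so λ = 5.904·10^-12 m.
Converting to pm: λ = 5.904 pm ≈ 5.90 pm.

5.90 pm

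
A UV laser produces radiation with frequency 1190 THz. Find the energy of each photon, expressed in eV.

4.92 eV

Convert to SI: f = 1190 THz = 1.19e15 Hz.
Apply E = hf: E = 7.885e-19 J.
Converting to eV: E = 4.921 eV ≈ 4.92 eV.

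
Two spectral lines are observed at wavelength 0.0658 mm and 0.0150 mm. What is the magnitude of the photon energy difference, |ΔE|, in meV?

Using E = hc/λ: E₁ = 3.019e-21 J, E₂ = 1.324e-20 J.
|ΔE| = |3.019e-21 − 1.324e-20| = 1.02e-20 J = 63.8 meV.

63.8 meV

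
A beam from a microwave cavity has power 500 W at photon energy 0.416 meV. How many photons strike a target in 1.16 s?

Total energy: E_total = P·t = 500 × 1.16 = 580.0 J.
Per-photon energy: E = 6.665 × 10^-23 J.
N = E_total / E_photon = 8.70 × 10^24.

8.70 × 10^24 photons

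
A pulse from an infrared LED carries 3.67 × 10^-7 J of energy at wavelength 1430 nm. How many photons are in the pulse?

Per-photon energy: E = 1.389 × 10^-19 J (from wavelength = 1430 nm).
N = E_total / E_photon = 3.67 × 10^-7 J / 1.389 × 10^-19 J = 2.64 × 10^12.

2.64 × 10^12 photons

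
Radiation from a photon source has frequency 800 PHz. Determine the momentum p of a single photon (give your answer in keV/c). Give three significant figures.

3.31 keV/c

Convert to SI: f = 800 PHz = 8.00 × 10^17 Hz.
Apply p = hf/c: p = 1.768 × 10^-24 kg·m/s.
Converting to keV/c: p = 3.309 keV/c ≈ 3.31 keV/c.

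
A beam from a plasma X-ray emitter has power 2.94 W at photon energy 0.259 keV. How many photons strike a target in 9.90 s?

Total energy: E_total = P·t = 2.94 × 9.90 = 29.11 J.
Per-photon energy: E = 4.150 × 10^-17 J.
N = E_total / E_photon = 7.01 × 10^17.

7.01 × 10^17 photons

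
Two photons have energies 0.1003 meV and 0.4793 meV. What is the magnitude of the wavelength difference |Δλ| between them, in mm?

Using λ = hc/E: λ₁ = 0.012361 m, λ₂ = 0.0025868 m.
|Δλ| = |0.012361 − 0.0025868| = 0.00977 m = 9.77 mm.

9.77 mm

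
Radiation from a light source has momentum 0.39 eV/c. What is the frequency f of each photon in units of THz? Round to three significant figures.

Convert to SI: p = 0.39 eV/c = 2.0843 × 10^-28 kg·m/s.
Apply f = pc/h: f = 9.430 × 10^13 Hz.
Converting to THz: f = 94.30 THz ≈ 94.3 THz.

94.3 THz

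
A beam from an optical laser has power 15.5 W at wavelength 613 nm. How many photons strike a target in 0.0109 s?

5.21e17 photons

Total energy: E_total = P·t = 15.5 × 0.0109 = 0.1689 J.
Per-photon energy: E = 3.241e-19 J.
N = E_total / E_photon = 5.21e17.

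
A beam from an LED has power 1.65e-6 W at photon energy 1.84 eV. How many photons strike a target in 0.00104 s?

Total energy: E_total = P·t = 1.65e-6 × 0.00104 = 1.716e-9 J.
Per-photon energy: E = 2.948e-19 J.
N = E_total / E_photon = 5.82e9.

5.82e9 photons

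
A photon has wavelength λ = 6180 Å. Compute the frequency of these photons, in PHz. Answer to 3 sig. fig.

In SI units: λ = 6180 Å = 6.18e-7 m.
The photon relation is f = c/λ, giving f = 4.851e14 Hz.
Converting to PHz: f = 0.4851 PHz ≈ 0.485 PHz.

0.485 PHz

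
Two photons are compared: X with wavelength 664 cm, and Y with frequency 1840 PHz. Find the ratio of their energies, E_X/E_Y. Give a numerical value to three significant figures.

2.45e-11

E_X = 2.992e-26 J (from wavelength = 664 cm, via E = hc/λ).
E_Y = 1.219e-15 J (from frequency = 1840 PHz, via E = hf).
Ratio = 2.992e-26 / 1.219e-15 = 2.45e-11.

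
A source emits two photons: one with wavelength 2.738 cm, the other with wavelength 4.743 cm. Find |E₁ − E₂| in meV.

Using E = hc/λ: E₁ = 7.2551e-24 J, E₂ = 4.1882e-24 J.
|ΔE| = |7.2551e-24 − 4.1882e-24| = 3.07e-24 J = 0.0191 meV.

0.0191 meV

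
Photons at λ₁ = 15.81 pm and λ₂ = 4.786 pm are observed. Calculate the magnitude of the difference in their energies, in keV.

Using E = hc/λ: E₁ = 1.2564e-14 J, E₂ = 4.1505e-14 J.
|ΔE| = |1.2564e-14 − 4.1505e-14| = 2.89e-14 J = 181 keV.

181 keV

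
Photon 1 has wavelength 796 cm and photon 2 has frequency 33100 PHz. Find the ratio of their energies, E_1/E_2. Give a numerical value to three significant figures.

E_1 = 2.496e-26 J (from wavelength = 796 cm, via E = hc/λ).
E_2 = 2.193e-14 J (from frequency = 33100 PHz, via E = hf).
Ratio = 2.496e-26 / 2.193e-14 = 1.14e-12.

1.14e-12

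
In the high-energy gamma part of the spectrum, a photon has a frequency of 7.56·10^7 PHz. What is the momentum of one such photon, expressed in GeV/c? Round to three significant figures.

Take h = 6.62607015·10^-34 J·s, c = 2.99792458·10^8 m/s, 1 eV = 1.602176634·10^-19 J.
First convert: f = 7.56·10^7 PHz = 7.56·10^22 Hz.
Since p = hf/c for a photon, p = 1.671·10^-19 kg·m/s.
Converting to GeV/c: p = 0.3127 GeV/c ≈ 0.313 GeV/c.

0.313 GeV/c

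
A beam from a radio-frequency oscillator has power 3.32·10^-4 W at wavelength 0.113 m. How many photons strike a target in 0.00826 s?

1.56·10^18 photons

Total energy: E_total = P·t = 3.32·10^-4 × 0.00826 = 2.742·10^-6 J.
Per-photon energy: E = 1.758·10^-24 J.
N = E_total / E_photon = 1.56·10^18.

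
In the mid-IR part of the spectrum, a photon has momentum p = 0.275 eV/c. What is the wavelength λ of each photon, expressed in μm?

4.51 μm

Take h = 6.62607015 × 10^-34 J·s, c = 2.99792458 × 10^8 m/s, 1 eV = 1.602176634 × 10^-19 J.
In SI units: p = 0.275 eV/c = 1.4697 × 10^-28 kg·m/s.
Since λ = h/p for a photon, λ = 4.509 × 10^-6 m.
Converting to μm: λ = 4.509 μm ≈ 4.51 μm.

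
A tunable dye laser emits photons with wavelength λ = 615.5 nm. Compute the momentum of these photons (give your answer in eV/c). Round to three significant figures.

2.01 eV/c

In SI units: λ = 615.5 nm = 6.155e-7 m.
Since p = h/λ for a photon, p = 1.077e-27 kg·m/s.
Converting to eV/c: p = 2.014 eV/c ≈ 2.01 eV/c.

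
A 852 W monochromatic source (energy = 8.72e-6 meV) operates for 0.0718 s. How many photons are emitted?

4.38e28 photons

Total energy: E_total = P·t = 852 × 0.0718 = 61.17 J.
Per-photon energy: E = 1.397e-27 J.
N = E_total / E_photon = 4.38e28.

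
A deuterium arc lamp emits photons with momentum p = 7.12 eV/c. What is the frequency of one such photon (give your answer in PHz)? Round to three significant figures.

1.72 PHz

First convert: p = 7.12 eV/c = 3.8051·10^-27 kg·m/s.
For a photon f = pc/h, so f = 1.722·10^15 Hz.
Converting to PHz: f = 1.722 PHz ≈ 1.72 PHz.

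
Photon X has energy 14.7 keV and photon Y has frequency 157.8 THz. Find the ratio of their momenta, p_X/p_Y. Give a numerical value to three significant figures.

2.25e4

p_X = 7.856e-24 kg·m/s (from energy = 14.7 keV, via p = E/c).
p_Y = 3.488e-28 kg·m/s (from frequency = 157.8 THz, via p = hf/c).
Ratio = 7.856e-24 / 3.488e-28 = 2.25e4.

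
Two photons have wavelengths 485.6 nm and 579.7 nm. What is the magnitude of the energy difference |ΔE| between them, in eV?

Using E = hc/λ: E₁ = 4.0907e-19 J, E₂ = 3.4267e-19 J.
|ΔE| = |4.0907e-19 − 3.4267e-19| = 6.64e-20 J = 0.414 eV.

0.414 eV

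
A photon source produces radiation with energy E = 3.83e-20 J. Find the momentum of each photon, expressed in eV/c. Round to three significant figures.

0.239 eV/c

The photon relation is p = E/c, giving p = 1.278e-28 kg·m/s.
Converting to eV/c: p = 0.2390 eV/c ≈ 0.239 eV/c.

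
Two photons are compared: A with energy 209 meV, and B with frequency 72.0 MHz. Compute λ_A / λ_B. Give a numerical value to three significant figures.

1.42·10^-6

λ_A = 5.932·10^-6 m (from energy = 209 meV, via λ = hc/E).
λ_B = 4.164 m (from frequency = 72.0 MHz, via λ = c/f).
Ratio = 5.932·10^-6 / 4.164 = 1.42·10^-6.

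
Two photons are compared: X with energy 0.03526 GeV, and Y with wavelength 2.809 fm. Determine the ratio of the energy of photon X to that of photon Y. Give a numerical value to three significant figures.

0.0799

E_X = 5.649 × 10^-12 J (from energy = 0.03526 GeV, via E given directly).
E_Y = 7.072 × 10^-11 J (from wavelength = 2.809 fm, via E = hc/λ).
Ratio = 5.649 × 10^-12 / 7.072 × 10^-11 = 0.0799.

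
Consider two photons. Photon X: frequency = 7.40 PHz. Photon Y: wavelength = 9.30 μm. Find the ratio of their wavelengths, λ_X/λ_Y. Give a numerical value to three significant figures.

λ_X = 4.051e-8 m (from frequency = 7.40 PHz, via λ = c/f).
λ_Y = 9.300e-6 m (from wavelength = 9.30 μm, via λ given directly).
Ratio = 4.051e-8 / 9.300e-6 = 4.36e-3.

4.36e-3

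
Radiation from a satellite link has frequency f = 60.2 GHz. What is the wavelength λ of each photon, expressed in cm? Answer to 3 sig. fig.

0.498 cm

Use c = 2.99792458e8 m/s.
First convert: f = 60.2 GHz = 6.02e10 Hz.
The photon relation is λ = c/f, giving λ = 0.004980 m.
Converting to cm: λ = 0.4980 cm ≈ 0.498 cm.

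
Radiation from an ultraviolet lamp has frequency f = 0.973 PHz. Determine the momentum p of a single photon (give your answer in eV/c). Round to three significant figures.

4.02 eV/c

Use h = 6.62607015e-34 J·s, c = 2.99792458e8 m/s, 1 eV = 1.602176634e-19 J.
First convert: f = 0.973 PHz = 9.73e14 Hz.
For a photon p = hf/c, so p = 2.151e-27 kg·m/s.
Converting to eV/c: p = 4.024 eV/c ≈ 4.02 eV/c.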